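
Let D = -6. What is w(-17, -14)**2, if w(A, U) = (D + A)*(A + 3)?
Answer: 103684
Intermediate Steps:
w(A, U) = (-6 + A)*(3 + A) (w(A, U) = (-6 + A)*(A + 3) = (-6 + A)*(3 + A))
w(-17, -14)**2 = (-18 + (-17)**2 - 3*(-17))**2 = (-18 + 289 + 51)**2 = 322**2 = 103684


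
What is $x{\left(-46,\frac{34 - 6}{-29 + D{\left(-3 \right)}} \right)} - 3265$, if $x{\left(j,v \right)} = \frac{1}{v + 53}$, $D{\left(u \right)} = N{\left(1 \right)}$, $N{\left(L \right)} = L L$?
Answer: $- \frac{169779}{52} \approx -3265.0$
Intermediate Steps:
$N{\left(L \right)} = L^{2}$
$D{\left(u \right)} = 1$ ($D{\left(u \right)} = 1^{2} = 1$)
$x{\left(j,v \right)} = \frac{1}{53 + v}$
$x{\left(-46,\frac{34 - 6}{-29 + D{\left(-3 \right)}} \right)} - 3265 = \frac{1}{53 + \frac{34 - 6}{-29 + 1}} - 3265 = \frac{1}{53 + \frac{28}{-28}} - 3265 = \frac{1}{53 + 28 \left(- \frac{1}{28}\right)} - 3265 = \frac{1}{53 - 1} - 3265 = \frac{1}{52} - 3265 = - \frac{169779}{52}$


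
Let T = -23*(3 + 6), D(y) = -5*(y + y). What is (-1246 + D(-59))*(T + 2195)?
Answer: -1304128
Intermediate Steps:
D(y) = -10*y
T = -207 (T = -23*9 = -207)
(-1246 + D(-59))*(T + 2195) = (-1246 - 10*(-59))*(-207 + 2195) = (-1246 + 590)*1988 = -656*1988 = -1304128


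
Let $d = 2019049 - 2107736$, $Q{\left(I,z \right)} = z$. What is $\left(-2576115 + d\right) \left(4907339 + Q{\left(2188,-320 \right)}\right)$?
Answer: $-13076234045238$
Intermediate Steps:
$d = -88687$ ($d = 2019049 - 2107736 = -88687$)
$\left(-2576115 + d\right) \left(4907339 + Q{\left(2188,-320 \right)}\right) = \left(-2576115 - 88687\right) \left(4907339 - 320\right) = \left(-2664802\right) 4907019 = -13076234045238$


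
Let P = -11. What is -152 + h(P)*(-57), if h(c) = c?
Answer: 475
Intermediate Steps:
-152 + h(P)*(-57) = -152 - 11*(-57) = -152 + 627 = 475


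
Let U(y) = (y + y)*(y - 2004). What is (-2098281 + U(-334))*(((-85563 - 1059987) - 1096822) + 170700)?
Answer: 1111445812984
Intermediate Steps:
U(y) = 2*y*(-2004 + y) (U(y) = (2*y)*(-2004 + y) = 2*y*(-2004 + y))
(-2098281 + U(-334))*(((-85563 - 1059987) - 1096822) + 170700) = (-2098281 + 2*(-334)*(-2004 - 334))*(((-85563 - 1059987) - 1096822) + 170700) = (-2098281 + 2*(-334)*(-2338))*((-1145550 - 1096822) + 170700) = (-2098281 + 1561784)*(-2242372 + 170700) = -536497*(-2071672) = 1111445812984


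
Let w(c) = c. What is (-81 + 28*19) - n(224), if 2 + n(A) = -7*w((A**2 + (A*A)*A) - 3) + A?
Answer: 79027408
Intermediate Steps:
n(A) = 19 + A - 7*A**2 - 7*A**3 (n(A) = -2 + (-7*((A**2 + (A*A)*A) - 3) + A) = -2 + (-7*((A**2 + A**2*A) - 3) + A) = -2 + (-7*((A**2 + A**3) - 3) + A) = -2 + (-7*(-3 + A**2 + A**3) + A) = -2 + ((21 - 7*A**2 - 7*A**3) + A) = -2 + (21 + A - 7*A**2 - 7*A**3) = 19 + A - 7*A**2 - 7*A**3)
(-81 + 28*19) - n(224) = (-81 + 28*19) - (19 + 224 - 7*224**2 - 7*224**3) = (-81 + 532) - (19 + 224 - 7*50176 - 7*11239424) = 451 - (19 + 224 - 351232 - 78675968) = 451 - 1*(-79026957) = 451 + 79026957 = 79027408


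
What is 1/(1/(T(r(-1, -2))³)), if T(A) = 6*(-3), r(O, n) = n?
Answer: -5832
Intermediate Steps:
T(A) = -18
1/(1/(T(r(-1, -2))³)) = 1/(1/((-18)³)) = 1/(1/(-5832)) = 1/(-1/5832) = -5832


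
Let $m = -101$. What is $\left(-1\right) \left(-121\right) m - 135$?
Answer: $-12356$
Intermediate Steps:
$\left(-1\right) \left(-121\right) m - 135 = \left(-1\right) \left(-121\right) \left(-101\right) - 135 = 121 \left(-101\right) - 135 = -12221 - 135 = -12356$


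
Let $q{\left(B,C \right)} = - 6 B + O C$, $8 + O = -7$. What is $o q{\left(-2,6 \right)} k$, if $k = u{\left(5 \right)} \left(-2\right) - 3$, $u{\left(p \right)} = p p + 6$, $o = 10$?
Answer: $50700$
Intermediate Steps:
$u{\left(p \right)} = 6 + p^{2}$ ($u{\left(p \right)} = p^{2} + 6 = 6 + p^{2}$)
$O = -15$ ($O = -8 - 7 = -15$)
$k = -65$ ($k = \left(6 + 5^{2}\right) \left(-2\right) - 3 = \left(6 + 25\right) \left(-2\right) - 3 = 31 \left(-2\right) - 3 = -62 - 3 = -65$)
$q{\left(B,C \right)} = - 15 C - 6 B$ ($q{\left(B,C \right)} = - 6 B - 15 C = - 15 C - 6 B$)
$o q{\left(-2,6 \right)} k = 10 \left(\left(-15\right) 6 - -12\right) \left(-65\right) = 10 \left(-90 + 12\right) \left(-65\right) = 10 \left(-78\right) \left(-65\right) = \left(-780\right) \left(-65\right) = 50700$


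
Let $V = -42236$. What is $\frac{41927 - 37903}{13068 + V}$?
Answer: $- \frac{503}{3646} \approx -0.13796$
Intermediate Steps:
$\frac{41927 - 37903}{13068 + V} = \frac{41927 - 37903}{13068 - 42236} = \frac{4024}{-29168} = 4024 \left(- \frac{1}{29168}\right) = - \frac{503}{3646}$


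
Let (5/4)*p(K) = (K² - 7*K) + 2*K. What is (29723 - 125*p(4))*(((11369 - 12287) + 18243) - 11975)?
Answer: 161158050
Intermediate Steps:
p(K) = -4*K + 4*K²/5 (p(K) = 4*((K² - 7*K) + 2*K)/5 = 4*(K² - 5*K)/5 = -4*K + 4*K²/5)
(29723 - 125*p(4))*(((11369 - 12287) + 18243) - 11975) = (29723 - 100*4*(-5 + 4))*(((11369 - 12287) + 18243) - 11975) = (29723 - 100*4*(-1))*((-918 + 18243) - 11975) = (29723 - 125*(-16/5))*(17325 - 11975) = (29723 + 400)*5350 = 30123*5350 = 161158050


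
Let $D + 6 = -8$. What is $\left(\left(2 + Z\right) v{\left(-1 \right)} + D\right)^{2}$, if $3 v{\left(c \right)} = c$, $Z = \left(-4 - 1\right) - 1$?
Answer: $\frac{1444}{9} \approx 160.44$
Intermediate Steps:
$Z = -6$ ($Z = -5 - 1 = -6$)
$v{\left(c \right)} = \frac{c}{3}$
$D = -14$ ($D = -6 - 8 = -14$)
$\left(\left(2 + Z\right) v{\left(-1 \right)} + D\right)^{2} = \left(\left(2 - 6\right) \frac{1}{3} \left(-1\right) - 14\right)^{2} = \left(\left(-4\right) \left(- \frac{1}{3}\right) - 14\right)^{2} = \left(\frac{4}{3} - 14\right)^{2} = \left(- \frac{38}{3}\right)^{2} = \frac{1444}{9}$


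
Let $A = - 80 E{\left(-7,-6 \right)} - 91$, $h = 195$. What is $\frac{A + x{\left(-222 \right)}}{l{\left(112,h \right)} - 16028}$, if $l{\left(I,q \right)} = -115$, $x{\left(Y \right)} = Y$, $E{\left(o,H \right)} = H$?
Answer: $- \frac{167}{16143} \approx -0.010345$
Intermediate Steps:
$A = 389$ ($A = \left(-80\right) \left(-6\right) - 91 = 480 - 91 = 389$)
$\frac{A + x{\left(-222 \right)}}{l{\left(112,h \right)} - 16028} = \frac{389 - 222}{-115 - 16028} = \frac{167}{-16143} = 167 \left(- \frac{1}{16143}\right) = - \frac{167}{16143}$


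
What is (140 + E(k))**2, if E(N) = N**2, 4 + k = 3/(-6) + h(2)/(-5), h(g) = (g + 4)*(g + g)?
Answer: 512977201/10000 ≈ 51298.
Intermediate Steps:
h(g) = 2*g*(4 + g) (h(g) = (4 + g)*(2*g) = 2*g*(4 + g))
k = -93/10 (k = -4 + (3/(-6) + (2*2*(4 + 2))/(-5)) = -4 + (3*(-1/6) + (2*2*6)*(-1/5)) = -4 + (-1/2 + 24*(-1/5)) = -4 + (-1/2 - 24/5) = -4 - 53/10 = -93/10 ≈ -9.3000)
(140 + E(k))**2 = (140 + (-93/10)**2)**2 = (140 + 8649/100)**2 = (22649/100)**2 = 512977201/10000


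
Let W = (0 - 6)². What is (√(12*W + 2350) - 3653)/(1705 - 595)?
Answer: -3653/1110 + √2782/1110 ≈ -3.2435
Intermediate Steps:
W = 36 (W = (-6)² = 36)
(√(12*W + 2350) - 3653)/(1705 - 595) = (√(12*36 + 2350) - 3653)/(1705 - 595) = (√(432 + 2350) - 3653)/1110 = (√2782 - 3653)*(1/1110) = (-3653 + √2782)*(1/1110) = -3653/1110 + √2782/1110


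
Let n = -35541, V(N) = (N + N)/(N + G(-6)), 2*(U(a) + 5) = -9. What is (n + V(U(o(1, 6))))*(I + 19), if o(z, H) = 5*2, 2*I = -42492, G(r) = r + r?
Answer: 32439632075/43 ≈ 7.5441e+8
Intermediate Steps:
G(r) = 2*r
I = -21246 (I = (½)*(-42492) = -21246)
o(z, H) = 10
U(a) = -19/2 (U(a) = -5 + (½)*(-9) = -5 - 9/2 = -19/2)
V(N) = 2*N/(-12 + N) (V(N) = (N + N)/(N + 2*(-6)) = (2*N)/(N - 12) = (2*N)/(-12 + N) = 2*N/(-12 + N))
(n + V(U(o(1, 6))))*(I + 19) = (-35541 + 2*(-19/2)/(-12 - 19/2))*(-21246 + 19) = (-35541 + 2*(-19/2)/(-43/2))*(-21227) = (-35541 + 2*(-19/2)*(-2/43))*(-21227) = (-35541 + 38/43)*(-21227) = -1528225/43*(-21227) = 32439632075/43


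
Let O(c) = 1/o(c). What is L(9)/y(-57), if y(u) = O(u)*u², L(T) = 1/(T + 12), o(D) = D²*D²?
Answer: 1083/7 ≈ 154.71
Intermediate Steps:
o(D) = D⁴
O(c) = c⁻⁴ (O(c) = 1/(c⁴) = c⁻⁴)
L(T) = 1/(12 + T)
y(u) = u⁻² (y(u) = u²/u⁴ = u⁻²)
L(9)/y(-57) = 1/((12 + 9)*((-57)⁻²)) = 1/(21*(1/3249)) = (1/21)*3249 = 1083/7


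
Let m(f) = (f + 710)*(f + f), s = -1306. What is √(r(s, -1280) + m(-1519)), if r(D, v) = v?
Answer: √2456462 ≈ 1567.3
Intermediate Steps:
m(f) = 2*f*(710 + f) (m(f) = (710 + f)*(2*f) = 2*f*(710 + f))
√(r(s, -1280) + m(-1519)) = √(-1280 + 2*(-1519)*(710 - 1519)) = √(-1280 + 2*(-1519)*(-809)) = √(-1280 + 2457742) = √2456462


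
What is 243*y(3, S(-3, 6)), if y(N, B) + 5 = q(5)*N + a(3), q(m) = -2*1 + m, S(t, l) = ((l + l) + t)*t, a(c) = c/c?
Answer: 1215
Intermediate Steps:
a(c) = 1
S(t, l) = t*(t + 2*l) (S(t, l) = (2*l + t)*t = (t + 2*l)*t = t*(t + 2*l))
q(m) = -2 + m
y(N, B) = -4 + 3*N (y(N, B) = -5 + ((-2 + 5)*N + 1) = -5 + (3*N + 1) = -5 + (1 + 3*N) = -4 + 3*N)
243*y(3, S(-3, 6)) = 243*(-4 + 3*3) = 243*(-4 + 9) = 243*5 = 1215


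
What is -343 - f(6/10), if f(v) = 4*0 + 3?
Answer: -346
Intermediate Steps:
f(v) = 3 (f(v) = 0 + 3 = 3)
-343 - f(6/10) = -343 - 1*3 = -343 - 3 = -346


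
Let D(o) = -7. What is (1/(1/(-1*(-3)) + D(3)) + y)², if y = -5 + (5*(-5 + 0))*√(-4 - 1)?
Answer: -1239391/400 + 515*I*√5/2 ≈ -3098.5 + 575.79*I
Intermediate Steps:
y = -5 - 25*I*√5 (y = -5 + (5*(-5))*√(-5) = -5 - 25*I*√5 ≈ -5.0 - 55.902*I)
(1/(1/(-1*(-3)) + D(3)) + y)² = (1/(1/(-1*(-3)) - 7) + (-5 - 25*I*√5))² = (1/(1/3 - 7) + (-5 - 25*I*√5))² = (1/(⅓ - 7) + (-5 - 25*I*√5))² = (1/(-20/3) + (-5 - 25*I*√5))² = (-3/20 + (-5 - 25*I*√5))² = (-103/20 - 25*I*√5)²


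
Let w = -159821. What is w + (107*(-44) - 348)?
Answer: -164877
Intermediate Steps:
w + (107*(-44) - 348) = -159821 + (107*(-44) - 348) = -159821 + (-4708 - 348) = -159821 - 5056 = -164877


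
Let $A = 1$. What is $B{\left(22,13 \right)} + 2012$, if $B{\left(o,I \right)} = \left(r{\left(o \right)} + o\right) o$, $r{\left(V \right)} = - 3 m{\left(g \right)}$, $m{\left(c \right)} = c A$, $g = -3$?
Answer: $2694$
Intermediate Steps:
$m{\left(c \right)} = c$ ($m{\left(c \right)} = c 1 = c$)
$r{\left(V \right)} = 9$ ($r{\left(V \right)} = \left(-3\right) \left(-3\right) = 9$)
$B{\left(o,I \right)} = o \left(9 + o\right)$ ($B{\left(o,I \right)} = \left(9 + o\right) o = o \left(9 + o\right)$)
$B{\left(22,13 \right)} + 2012 = 22 \left(9 + 22\right) + 2012 = 22 \cdot 31 + 2012 = 682 + 2012 = 2694$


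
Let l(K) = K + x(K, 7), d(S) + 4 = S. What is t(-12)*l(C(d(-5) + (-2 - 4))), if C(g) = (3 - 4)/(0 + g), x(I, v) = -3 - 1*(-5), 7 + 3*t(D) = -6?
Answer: -403/45 ≈ -8.9556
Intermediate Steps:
t(D) = -13/3 (t(D) = -7/3 + (⅓)*(-6) = -7/3 - 2 = -13/3)
d(S) = -4 + S
x(I, v) = 2 (x(I, v) = -3 + 5 = 2)
C(g) = -1/g
l(K) = 2 + K (l(K) = K + 2 = 2 + K)
t(-12)*l(C(d(-5) + (-2 - 4))) = -13*(2 - 1/((-4 - 5) + (-2 - 4)))/3 = -13*(2 - 1/(-9 - 6))/3 = -13*(2 - 1/(-15))/3 = -13*(2 - 1*(-1/15))/3 = -13*(2 + 1/15)/3 = -13/3*31/15 = -403/45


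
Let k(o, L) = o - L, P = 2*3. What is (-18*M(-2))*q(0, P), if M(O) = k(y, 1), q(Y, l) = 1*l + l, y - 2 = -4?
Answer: 648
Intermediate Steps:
y = -2 (y = 2 - 4 = -2)
P = 6
q(Y, l) = 2*l (q(Y, l) = l + l = 2*l)
M(O) = -3 (M(O) = -2 - 1*1 = -2 - 1 = -3)
(-18*M(-2))*q(0, P) = (-18*(-3))*(2*6) = 54*12 = 648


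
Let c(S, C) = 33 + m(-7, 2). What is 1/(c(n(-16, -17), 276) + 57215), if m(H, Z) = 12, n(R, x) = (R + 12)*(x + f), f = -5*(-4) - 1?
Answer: 1/57260 ≈ 1.7464e-5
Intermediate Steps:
f = 19 (f = 20 - 1 = 19)
n(R, x) = (12 + R)*(19 + x) (n(R, x) = (R + 12)*(x + 19) = (12 + R)*(19 + x))
c(S, C) = 45 (c(S, C) = 33 + 12 = 45)
1/(c(n(-16, -17), 276) + 57215) = 1/(45 + 57215) = 1/57260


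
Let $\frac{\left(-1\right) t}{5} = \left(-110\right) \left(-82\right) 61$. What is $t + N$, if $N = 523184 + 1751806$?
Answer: $-476110$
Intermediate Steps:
$N = 2274990$
$t = -2751100$ ($t = - 5 \left(-110\right) \left(-82\right) 61 = - 5 \cdot 9020 \cdot 61 = \left(-5\right) 550220 = -2751100$)
$t + N = -2751100 + 2274990 = -476110$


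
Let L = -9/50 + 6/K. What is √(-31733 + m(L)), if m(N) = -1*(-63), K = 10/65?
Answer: I*√31670 ≈ 177.96*I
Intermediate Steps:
K = 2/13 (K = 10*(1/65) = 2/13 ≈ 0.15385)
L = 1941/50 (L = -9/50 + 6/(2/13) = -9*1/50 + 6*(13/2) = -9/50 + 39 = 1941/50 ≈ 38.820)
m(N) = 63
√(-31733 + m(L)) = √(-31733 + 63) = √(-31670) = I*√31670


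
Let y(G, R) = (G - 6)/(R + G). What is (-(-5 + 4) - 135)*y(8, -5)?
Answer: -268/3 ≈ -89.333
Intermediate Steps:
y(G, R) = (-6 + G)/(G + R)
(-(-5 + 4) - 135)*y(8, -5) = (-(-5 + 4) - 135)*((-6 + 8)/(8 - 5)) = (-1*(-1) - 135)*(2/3) = (1 - 135)*((⅓)*2) = -134*⅔ = -268/3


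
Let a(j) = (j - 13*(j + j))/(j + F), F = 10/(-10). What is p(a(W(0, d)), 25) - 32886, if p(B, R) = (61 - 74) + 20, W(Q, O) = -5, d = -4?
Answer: -32879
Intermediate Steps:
F = -1 (F = 10*(-⅒) = -1)
a(j) = -25*j/(-1 + j) (a(j) = (j - 13*(j + j))/(j - 1) = (j - 26*j)/(-1 + j) = (-25*j)/(-1 + j) = -25*j/(-1 + j))
p(B, R) = 7 (p(B, R) = -13 + 20 = 7)
p(a(W(0, d)), 25) - 32886 = 7 - 32886 = -32879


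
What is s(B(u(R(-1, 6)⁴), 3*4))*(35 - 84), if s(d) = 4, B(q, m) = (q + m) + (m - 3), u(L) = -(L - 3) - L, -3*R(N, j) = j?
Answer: -196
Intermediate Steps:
R(N, j) = -j/3
u(L) = 3 - 2*L (u(L) = -(-3 + L) - L = (3 - L) - L = 3 - 2*L)
B(q, m) = -3 + q + 2*m (B(q, m) = (m + q) + (-3 + m) = -3 + q + 2*m)
s(B(u(R(-1, 6)⁴), 3*4))*(35 - 84) = 4*(35 - 84) = 4*(-49) = -196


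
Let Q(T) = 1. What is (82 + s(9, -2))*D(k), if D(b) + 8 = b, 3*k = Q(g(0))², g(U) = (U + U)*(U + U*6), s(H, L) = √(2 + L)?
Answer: -1886/3 ≈ -628.67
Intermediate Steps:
g(U) = 14*U² (g(U) = (2*U)*(U + 6*U) = (2*U)*(7*U) = 14*U²)
k = ⅓ (k = (⅓)*1² = (⅓)*1 = ⅓ ≈ 0.33333)
D(b) = -8 + b
(82 + s(9, -2))*D(k) = (82 + √(2 - 2))*(-8 + ⅓) = (82 + √0)*(-23/3) = (82 + 0)*(-23/3) = 82*(-23/3) = -1886/3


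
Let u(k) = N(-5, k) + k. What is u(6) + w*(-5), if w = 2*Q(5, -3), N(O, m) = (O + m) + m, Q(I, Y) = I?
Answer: -37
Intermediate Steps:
N(O, m) = O + 2*m
w = 10 (w = 2*5 = 10)
u(k) = -5 + 3*k (u(k) = (-5 + 2*k) + k = -5 + 3*k)
u(6) + w*(-5) = (-5 + 3*6) + 10*(-5) = (-5 + 18) - 50 = 13 - 50 = -37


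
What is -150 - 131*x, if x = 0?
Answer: -150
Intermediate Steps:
-150 - 131*x = -150 - 131*0 = -150 + 0 = -150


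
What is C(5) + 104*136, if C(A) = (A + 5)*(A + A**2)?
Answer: 14444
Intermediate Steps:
C(A) = (5 + A)*(A + A**2)
C(5) + 104*136 = 5*(5 + 5**2 + 6*5) + 104*136 = 5*(5 + 25 + 30) + 14144 = 5*60 + 14144 = 300 + 14144 = 14444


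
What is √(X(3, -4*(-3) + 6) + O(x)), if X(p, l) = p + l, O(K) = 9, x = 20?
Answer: √30 ≈ 5.4772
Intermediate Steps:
X(p, l) = l + p
√(X(3, -4*(-3) + 6) + O(x)) = √(((-4*(-3) + 6) + 3) + 9) = √(((12 + 6) + 3) + 9) = √((18 + 3) + 9) = √(21 + 9) = √30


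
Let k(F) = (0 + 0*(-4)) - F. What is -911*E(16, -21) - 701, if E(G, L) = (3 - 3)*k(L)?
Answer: -701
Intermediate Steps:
k(F) = -F (k(F) = (0 + 0) - F = 0 - F = -F)
E(G, L) = 0 (E(G, L) = (3 - 3)*(-L) = 0*(-L) = 0)
-911*E(16, -21) - 701 = -911*0 - 701 = 0 - 701 = -701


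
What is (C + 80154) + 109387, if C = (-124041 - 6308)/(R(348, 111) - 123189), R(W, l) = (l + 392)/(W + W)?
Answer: 16251154293085/85739041 ≈ 1.8954e+5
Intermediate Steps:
R(W, l) = (392 + l)/(2*W) (R(W, l) = (392 + l)/((2*W)) = (392 + l)*(1/(2*W)) = (392 + l)/(2*W))
C = 90722904/85739041 (C = (-124041 - 6308)/((½)*(392 + 111)/348 - 123189) = -130349/((½)*(1/348)*503 - 123189) = -130349/(503/696 - 123189) = -130349/(-85739041/696) = -130349*(-696/85739041) = 90722904/85739041 ≈ 1.0581)
(C + 80154) + 109387 = (90722904/85739041 + 80154) + 109387 = 6872417815218/85739041 + 109387 = 16251154293085/85739041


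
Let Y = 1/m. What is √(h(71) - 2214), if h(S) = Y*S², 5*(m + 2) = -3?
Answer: I*√701831/13 ≈ 64.443*I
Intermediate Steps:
m = -13/5 (m = -2 + (⅕)*(-3) = -2 - ⅗ = -13/5 ≈ -2.6000)
Y = -5/13 (Y = 1/(-13/5) = -5/13 ≈ -0.38462)
h(S) = -5*S²/13
√(h(71) - 2214) = √(-5/13*71² - 2214) = √(-5/13*5041 - 2214) = √(-25205/13 - 2214) = √(-53987/13) = I*√701831/13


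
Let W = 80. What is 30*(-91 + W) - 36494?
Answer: -36824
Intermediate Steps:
30*(-91 + W) - 36494 = 30*(-91 + 80) - 36494 = 30*(-11) - 36494 = -330 - 36494 = -36824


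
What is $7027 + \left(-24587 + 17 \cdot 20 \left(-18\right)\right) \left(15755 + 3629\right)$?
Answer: $-595217461$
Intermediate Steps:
$7027 + \left(-24587 + 17 \cdot 20 \left(-18\right)\right) \left(15755 + 3629\right) = 7027 + \left(-24587 + 340 \left(-18\right)\right) 19384 = 7027 + \left(-24587 - 6120\right) 19384 = 7027 - 595224488 = -595217461$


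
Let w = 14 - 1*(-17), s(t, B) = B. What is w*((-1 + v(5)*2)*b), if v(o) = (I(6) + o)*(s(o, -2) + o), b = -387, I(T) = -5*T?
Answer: 1811547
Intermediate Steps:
w = 31 (w = 14 + 17 = 31)
v(o) = (-30 + o)*(-2 + o) (v(o) = (-5*6 + o)*(-2 + o) = (-30 + o)*(-2 + o))
w*((-1 + v(5)*2)*b) = 31*((-1 + (60 + 5² - 32*5)*2)*(-387)) = 31*((-1 + (60 + 25 - 160)*2)*(-387)) = 31*((-1 - 75*2)*(-387)) = 31*((-1 - 150)*(-387)) = 31*(-151*(-387)) = 31*58437 = 1811547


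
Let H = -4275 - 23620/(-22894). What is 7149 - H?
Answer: 130758718/11447 ≈ 11423.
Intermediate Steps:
H = -48924115/11447 (H = -4275 - 23620*(-1)/22894 = -4275 - 1*(-11810/11447) = -4275 + 11810/11447 = -48924115/11447 ≈ -4274.0)
7149 - H = 7149 - 1*(-48924115/11447) = 7149 + 48924115/11447 = 130758718/11447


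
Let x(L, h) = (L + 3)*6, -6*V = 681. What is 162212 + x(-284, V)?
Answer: 160526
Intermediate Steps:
V = -227/2 (V = -⅙*681 = -227/2 ≈ -113.50)
x(L, h) = 18 + 6*L (x(L, h) = (3 + L)*6 = 18 + 6*L)
162212 + x(-284, V) = 162212 + (18 + 6*(-284)) = 162212 + (18 - 1704) = 162212 - 1686 = 160526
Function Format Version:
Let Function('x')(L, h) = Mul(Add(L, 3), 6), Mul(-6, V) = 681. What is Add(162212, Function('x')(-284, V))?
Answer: 160526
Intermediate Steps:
V = Rational(-227, 2) (V = Mul(Rational(-1, 6), 681) = Rational(-227, 2) ≈ -113.50)
Function('x')(L, h) = Add(18, Mul(6, L)) (Function('x')(L, h) = Mul(Add(3, L), 6) = Add(18, Mul(6, L)))
Add(162212, Function('x')(-284, V)) = Add(162212, Add(18, Mul(6, -284))) = Add(162212, Add(18, -1704)) = Add(162212, -1686) = 160526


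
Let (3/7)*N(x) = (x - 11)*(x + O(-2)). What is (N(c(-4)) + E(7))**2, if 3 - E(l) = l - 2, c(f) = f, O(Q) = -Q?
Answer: 4624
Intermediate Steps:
E(l) = 5 - l (E(l) = 3 - (l - 2) = 3 - (-2 + l) = 3 + (2 - l) = 5 - l)
N(x) = 7*(-11 + x)*(2 + x)/3 (N(x) = 7*((x - 11)*(x - 1*(-2)))/3 = 7*((-11 + x)*(x + 2))/3 = 7*((-11 + x)*(2 + x))/3 = 7*(-11 + x)*(2 + x)/3)
(N(c(-4)) + E(7))**2 = ((-154/3 - 21*(-4) + (7/3)*(-4)**2) + (5 - 1*7))**2 = ((-154/3 + 84 + (7/3)*16) + (5 - 7))**2 = ((-154/3 + 84 + 112/3) - 2)**2 = (70 - 2)**2 = 68**2 = 4624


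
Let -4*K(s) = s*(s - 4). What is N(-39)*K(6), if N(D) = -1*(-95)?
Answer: -285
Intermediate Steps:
K(s) = -s*(-4 + s)/4 (K(s) = -s*(s - 4)/4 = -s*(-4 + s)/4)
N(D) = 95
N(-39)*K(6) = 95*((¼)*6*(4 - 1*6)) = 95*((¼)*6*(4 - 6)) = 95*((¼)*6*(-2)) = 95*(-3) = -285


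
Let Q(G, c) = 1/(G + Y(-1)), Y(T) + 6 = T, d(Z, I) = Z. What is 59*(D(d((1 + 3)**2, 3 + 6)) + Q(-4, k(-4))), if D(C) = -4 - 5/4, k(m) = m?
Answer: -13865/44 ≈ -315.11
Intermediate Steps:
Y(T) = -6 + T
Q(G, c) = 1/(-7 + G) (Q(G, c) = 1/(G + (-6 - 1)) = 1/(G - 7) = 1/(-7 + G))
D(C) = -21/4 (D(C) = -4 - 5/4 = -21/4)
59*(D(d((1 + 3)**2, 3 + 6)) + Q(-4, k(-4))) = 59*(-21/4 + 1/(-7 - 4)) = 59*(-21/4 + 1/(-11)) = 59*(-21/4 - 1/11) = 59*(-235/44) = -13865/44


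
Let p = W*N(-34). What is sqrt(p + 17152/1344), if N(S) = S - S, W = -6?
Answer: 2*sqrt(1407)/21 ≈ 3.5724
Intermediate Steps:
N(S) = 0
p = 0 (p = -6*0 = 0)
sqrt(p + 17152/1344) = sqrt(0 + 17152/1344) = sqrt(0 + 17152*(1/1344)) = sqrt(0 + 268/21) = sqrt(268/21) = 2*sqrt(1407)/21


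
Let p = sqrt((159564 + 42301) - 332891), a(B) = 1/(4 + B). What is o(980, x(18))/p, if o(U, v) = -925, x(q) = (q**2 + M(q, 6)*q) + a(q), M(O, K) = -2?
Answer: 925*I*sqrt(2674)/18718 ≈ 2.5554*I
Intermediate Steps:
p = 7*I*sqrt(2674) (p = sqrt(201865 - 332891) = sqrt(-131026) = 7*I*sqrt(2674) ≈ 361.98*I)
x(q) = q**2 + 1/(4 + q) - 2*q (x(q) = (q**2 - 2*q) + 1/(4 + q) = q**2 + 1/(4 + q) - 2*q)
o(980, x(18))/p = -925*(-I*sqrt(2674)/18718) = -(-925)*I*sqrt(2674)/18718 = 925*I*sqrt(2674)/18718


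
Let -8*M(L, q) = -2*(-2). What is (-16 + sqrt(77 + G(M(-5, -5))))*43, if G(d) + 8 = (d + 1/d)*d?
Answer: -688 + 43*sqrt(281)/2 ≈ -327.59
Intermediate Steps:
M(L, q) = -1/2 (M(L, q) = -(-1)*(-2)/4 = -1/8*4 = -1/2)
G(d) = -8 + d*(d + 1/d) (G(d) = -8 + (d + 1/d)*d = -8 + d*(d + 1/d))
(-16 + sqrt(77 + G(M(-5, -5))))*43 = (-16 + sqrt(77 + (-7 + (-1/2)**2)))*43 = (-16 + sqrt(77 + (-7 + 1/4)))*43 = (-16 + sqrt(77 - 27/4))*43 = (-16 + sqrt(281/4))*43 = (-16 + sqrt(281)/2)*43 = -688 + 43*sqrt(281)/2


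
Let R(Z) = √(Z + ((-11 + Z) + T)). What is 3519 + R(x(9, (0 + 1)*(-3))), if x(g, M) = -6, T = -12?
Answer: 3519 + I*√35 ≈ 3519.0 + 5.9161*I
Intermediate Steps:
R(Z) = √(-23 + 2*Z) (R(Z) = √(Z + ((-11 + Z) - 12)) = √(Z + (-23 + Z)) = √(-23 + 2*Z))
3519 + R(x(9, (0 + 1)*(-3))) = 3519 + √(-23 + 2*(-6)) = 3519 + √(-23 - 12) = 3519 + √(-35) = 3519 + I*√35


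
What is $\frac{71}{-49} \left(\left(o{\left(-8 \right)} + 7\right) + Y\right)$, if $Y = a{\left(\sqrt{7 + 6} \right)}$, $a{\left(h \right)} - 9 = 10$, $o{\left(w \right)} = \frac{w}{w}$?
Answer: $- \frac{1917}{49} \approx -39.122$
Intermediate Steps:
$o{\left(w \right)} = 1$
$a{\left(h \right)} = 19$ ($a{\left(h \right)} = 9 + 10 = 19$)
$Y = 19$
$\frac{71}{-49} \left(\left(o{\left(-8 \right)} + 7\right) + Y\right) = \frac{71}{-49} \left(\left(1 + 7\right) + 19\right) = 71 \left(- \frac{1}{49}\right) \left(8 + 19\right) = \left(- \frac{71}{49}\right) 27 = - \frac{1917}{49}$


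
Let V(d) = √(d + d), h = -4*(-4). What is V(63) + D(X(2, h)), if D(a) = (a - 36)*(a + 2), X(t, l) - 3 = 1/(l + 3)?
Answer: -60096/361 + 3*√14 ≈ -155.25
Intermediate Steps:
h = 16
V(d) = √2*√d (V(d) = √(2*d) = √2*√d)
X(t, l) = 3 + 1/(3 + l) (X(t, l) = 3 + 1/(l + 3) = 3 + 1/(3 + l))
D(a) = (-36 + a)*(2 + a)
V(63) + D(X(2, h)) = √2*√63 + (-72 + ((10 + 3*16)/(3 + 16))² - 34*(10 + 3*16)/(3 + 16)) = √2*(3*√7) + (-72 + ((10 + 48)/19)² - 34*(10 + 48)/19) = 3*√14 + (-72 + ((1/19)*58)² - 34*58/19) = 3*√14 + (-72 + (58/19)² - 34*58/19) = 3*√14 + (-72 + 3364/361 - 1972/19) = 3*√14 - 60096/361 = -60096/361 + 3*√14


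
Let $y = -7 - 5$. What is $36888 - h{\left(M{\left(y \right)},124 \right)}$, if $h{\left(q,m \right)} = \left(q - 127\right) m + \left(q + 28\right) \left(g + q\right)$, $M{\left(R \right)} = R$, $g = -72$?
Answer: $55468$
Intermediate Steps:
$y = -12$ ($y = -7 - 5 = -12$)
$h{\left(q,m \right)} = m \left(-127 + q\right) + \left(-72 + q\right) \left(28 + q\right)$ ($h{\left(q,m \right)} = \left(q - 127\right) m + \left(q + 28\right) \left(-72 + q\right) = \left(-127 + q\right) m + \left(28 + q\right) \left(-72 + q\right) = m \left(-127 + q\right) + \left(-72 + q\right) \left(28 + q\right)$)
$36888 - h{\left(M{\left(y \right)},124 \right)} = 36888 - \left(-2016 + \left(-12\right)^{2} - 15748 - -528 + 124 \left(-12\right)\right) = 36888 - \left(-2016 + 144 - 15748 + 528 - 1488\right) = 36888 - -18580 = 36888 + 18580 = 55468$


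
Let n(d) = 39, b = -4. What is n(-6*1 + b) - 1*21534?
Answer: -21495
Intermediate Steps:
n(-6*1 + b) - 1*21534 = 39 - 1*21534 = 39 - 21534 = -21495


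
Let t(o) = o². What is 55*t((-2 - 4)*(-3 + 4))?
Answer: 1980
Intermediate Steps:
55*t((-2 - 4)*(-3 + 4)) = 55*((-2 - 4)*(-3 + 4))² = 55*(-6*1)² = 55*(-6)² = 55*36 = 1980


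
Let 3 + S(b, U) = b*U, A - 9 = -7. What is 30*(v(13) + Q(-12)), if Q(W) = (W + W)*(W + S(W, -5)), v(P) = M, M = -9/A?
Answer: -32535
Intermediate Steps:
A = 2 (A = 9 - 7 = 2)
M = -9/2 ≈ -4.5000
v(P) = -9/2
S(b, U) = -3 + U*b (S(b, U) = -3 + b*U = -3 + U*b)
Q(W) = 2*W*(-3 - 4*W) (Q(W) = (W + W)*(W + (-3 - 5*W)) = (2*W)*(-3 - 4*W) = 2*W*(-3 - 4*W))
30*(v(13) + Q(-12)) = 30*(-9/2 - 2*(-12)*(3 + 4*(-12))) = 30*(-9/2 - 2*(-12)*(3 - 48)) = 30*(-9/2 - 2*(-12)*(-45)) = 30*(-9/2 - 1080) = 30*(-2169/2) = -32535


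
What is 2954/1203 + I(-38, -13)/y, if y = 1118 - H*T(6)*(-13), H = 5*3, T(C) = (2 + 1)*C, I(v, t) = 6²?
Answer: 3428605/1391871 ≈ 2.4633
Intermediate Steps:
I(v, t) = 36
T(C) = 3*C
H = 15
y = 4628 (y = 1118 - 15*(3*6)*(-13) = 1118 - 15*18*(-13) = 1118 - 270*(-13) = 1118 - 1*(-3510) = 1118 + 3510 = 4628)
2954/1203 + I(-38, -13)/y = 2954/1203 + 36/4628 = 2954*(1/1203) + 36*(1/4628) = 2954/1203 + 9/1157 = 3428605/1391871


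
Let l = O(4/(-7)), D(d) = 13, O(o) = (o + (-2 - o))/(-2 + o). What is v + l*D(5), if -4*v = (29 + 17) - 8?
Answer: 11/18 ≈ 0.61111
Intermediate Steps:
O(o) = -2/(-2 + o)
v = -19/2 (v = -((29 + 17) - 8)/4 = -(46 - 8)/4 = -¼*38 = -19/2 ≈ -9.5000)
l = 7/9 (l = -2/(-2 + 4/(-7)) = -2/(-2 + 4*(-⅐)) = -2/(-2 - 4/7) = -2/(-18/7) = -2*(-7/18) = 7/9 ≈ 0.77778)
v + l*D(5) = -19/2 + (7/9)*13 = -19/2 + 91/9 = 11/18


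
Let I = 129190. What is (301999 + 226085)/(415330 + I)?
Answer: 132021/136130 ≈ 0.96982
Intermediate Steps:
(301999 + 226085)/(415330 + I) = (301999 + 226085)/(415330 + 129190) = 528084/544520 = 528084*(1/544520) = 132021/136130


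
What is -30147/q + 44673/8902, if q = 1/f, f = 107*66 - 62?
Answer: -1878580113327/8902 ≈ -2.1103e+8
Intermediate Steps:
f = 7000 (f = 7062 - 62 = 7000)
q = 1/7000 ≈ 0.00014286
-30147/q + 44673/8902 = -30147/1/7000 + 44673/8902 = -30147*7000 + 44673*(1/8902) = -211029000 + 44673/8902 = -1878580113327/8902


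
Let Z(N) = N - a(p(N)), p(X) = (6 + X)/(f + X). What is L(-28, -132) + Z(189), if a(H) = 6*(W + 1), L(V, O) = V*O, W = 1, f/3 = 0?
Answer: 3873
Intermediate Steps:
f = 0 (f = 3*0 = 0)
L(V, O) = O*V
p(X) = (6 + X)/X (p(X) = (6 + X)/(0 + X) = (6 + X)/X)
a(H) = 12 (a(H) = 6*(1 + 1) = 6*2 = 12)
Z(N) = -12 + N (Z(N) = N - 1*12 = N - 12 = -12 + N)
L(-28, -132) + Z(189) = -132*(-28) + (-12 + 189) = 3696 + 177 = 3873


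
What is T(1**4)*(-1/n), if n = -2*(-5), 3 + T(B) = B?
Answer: 1/5 ≈ 0.20000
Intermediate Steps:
T(B) = -3 + B
n = 10
T(1**4)*(-1/n) = (-3 + 1**4)*(-1/10) = (-3 + 1)*(-1*1/10) = -2*(-1/10) = 1/5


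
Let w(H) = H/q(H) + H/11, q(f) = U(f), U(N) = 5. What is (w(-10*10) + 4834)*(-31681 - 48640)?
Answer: -4245286134/11 ≈ -3.8593e+8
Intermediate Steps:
q(f) = 5
w(H) = 16*H/55 (w(H) = H/5 + H/11 = 16*H/55)
(w(-10*10) + 4834)*(-31681 - 48640) = (16*(-10*10)/55 + 4834)*(-31681 - 48640) = ((16/55)*(-100) + 4834)*(-80321) = (-320/11 + 4834)*(-80321) = (52854/11)*(-80321) = -4245286134/11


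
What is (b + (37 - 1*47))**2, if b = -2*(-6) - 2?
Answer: 0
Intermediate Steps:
b = 10 (b = 12 - 2 = 10)
(b + (37 - 1*47))**2 = (10 + (37 - 1*47))**2 = (10 + (37 - 47))**2 = (10 - 10)**2 = 0**2 = 0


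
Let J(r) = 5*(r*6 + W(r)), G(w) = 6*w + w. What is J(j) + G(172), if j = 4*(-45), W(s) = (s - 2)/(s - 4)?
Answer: -385577/92 ≈ -4191.1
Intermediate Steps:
W(s) = (-2 + s)/(-4 + s)
j = -180
G(w) = 7*w
J(r) = 30*r + 5*(-2 + r)/(-4 + r) (J(r) = 5*(r*6 + (-2 + r)/(-4 + r)) = 5*(6*r + (-2 + r)/(-4 + r)) = 30*r + 5*(-2 + r)/(-4 + r))
J(j) + G(172) = 5*(-2 - 23*(-180) + 6*(-180)²)/(-4 - 180) + 7*172 = 5*(-2 + 4140 + 6*32400)/(-184) + 1204 = 5*(-1/184)*(-2 + 4140 + 194400) + 1204 = 5*(-1/184)*198538 + 1204 = -496345/92 + 1204 = -385577/92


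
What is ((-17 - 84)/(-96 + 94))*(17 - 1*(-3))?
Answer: 1010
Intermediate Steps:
((-17 - 84)/(-96 + 94))*(17 - 1*(-3)) = (-101/(-2))*(17 + 3) = -101*(-½)*20 = (101/2)*20 = 1010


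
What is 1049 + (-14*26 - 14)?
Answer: 671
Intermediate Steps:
1049 + (-14*26 - 14) = 1049 + (-364 - 14) = 1049 - 378 = 671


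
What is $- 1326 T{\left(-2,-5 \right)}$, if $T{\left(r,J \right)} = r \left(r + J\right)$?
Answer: $-18564$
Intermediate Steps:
$T{\left(r,J \right)} = r \left(J + r\right)$
$- 1326 T{\left(-2,-5 \right)} = - 1326 \left(- 2 \left(-5 - 2\right)\right) = - 1326 \left(\left(-2\right) \left(-7\right)\right) = \left(-1326\right) 14 = -18564$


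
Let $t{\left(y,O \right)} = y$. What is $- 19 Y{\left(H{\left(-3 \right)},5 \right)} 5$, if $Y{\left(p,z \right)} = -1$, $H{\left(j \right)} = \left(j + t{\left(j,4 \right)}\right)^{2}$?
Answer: $95$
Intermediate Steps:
$H{\left(j \right)} = 4 j^{2}$ ($H{\left(j \right)} = \left(j + j\right)^{2} = \left(2 j\right)^{2} = 4 j^{2}$)
$- 19 Y{\left(H{\left(-3 \right)},5 \right)} 5 = \left(-19\right) \left(-1\right) 5 = 19 \cdot 5 = 95$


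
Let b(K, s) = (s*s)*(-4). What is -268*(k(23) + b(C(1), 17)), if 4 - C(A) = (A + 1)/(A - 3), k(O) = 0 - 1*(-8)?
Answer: 307664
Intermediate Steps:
k(O) = 8 (k(O) = 0 + 8 = 8)
C(A) = 4 - (1 + A)/(-3 + A) (C(A) = 4 - (A + 1)/(A - 3) = 4 - (1 + A)/(-3 + A))
b(K, s) = -4*s² (b(K, s) = s²*(-4) = -4*s²)
-268*(k(23) + b(C(1), 17)) = -268*(8 - 4*17²) = -268*(8 - 4*289) = -268*(8 - 1156) = -268*(-1148) = 307664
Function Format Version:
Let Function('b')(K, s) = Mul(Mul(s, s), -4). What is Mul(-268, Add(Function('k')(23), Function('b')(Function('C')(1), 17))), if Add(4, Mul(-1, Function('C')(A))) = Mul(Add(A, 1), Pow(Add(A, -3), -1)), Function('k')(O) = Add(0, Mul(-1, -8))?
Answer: 307664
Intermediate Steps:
Function('k')(O) = 8 (Function('k')(O) = Add(0, 8) = 8)
Function('C')(A) = Add(4, Mul(-1, Pow(Add(-3, A), -1), Add(1, A))) (Function('C')(A) = Add(4, Mul(-1, Mul(Add(A, 1), Pow(Add(A, -3), -1)))) = Add(4, Mul(-1, Mul(Add(1, A), Pow(Add(-3, A), -1)))) = Add(4, Mul(-1, Mul(Pow(Add(-3, A), -1), Add(1, A)))) = Add(4, Mul(-1, Pow(Add(-3, A), -1), Add(1, A))))
Function('b')(K, s) = Mul(-4, Pow(s, 2)) (Function('b')(K, s) = Mul(Pow(s, 2), -4) = Mul(-4, Pow(s, 2)))
Mul(-268, Add(Function('k')(23), Function('b')(Function('C')(1), 17))) = Mul(-268, Add(8, Mul(-4, Pow(17, 2)))) = Mul(-268, Add(8, Mul(-4, 289))) = Mul(-268, Add(8, -1156)) = Mul(-268, -1148) = 307664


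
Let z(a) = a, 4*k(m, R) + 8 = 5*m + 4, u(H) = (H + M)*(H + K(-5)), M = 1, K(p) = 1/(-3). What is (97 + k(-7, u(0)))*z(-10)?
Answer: -1745/2 ≈ -872.50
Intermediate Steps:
K(p) = -⅓
u(H) = (1 + H)*(-⅓ + H) (u(H) = (H + 1)*(H - ⅓) = (1 + H)*(-⅓ + H))
k(m, R) = -1 + 5*m/4 (k(m, R) = -2 + (5*m + 4)/4 = -2 + (4 + 5*m)/4 = -2 + (1 + 5*m/4) = -1 + 5*m/4)
(97 + k(-7, u(0)))*z(-10) = (97 + (-1 + (5/4)*(-7)))*(-10) = (97 + (-1 - 35/4))*(-10) = (97 - 39/4)*(-10) = (349/4)*(-10) = -1745/2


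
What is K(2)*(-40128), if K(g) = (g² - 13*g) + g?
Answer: 802560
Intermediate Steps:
K(g) = g² - 12*g
K(2)*(-40128) = (2*(-12 + 2))*(-40128) = (2*(-10))*(-40128) = -20*(-40128) = 802560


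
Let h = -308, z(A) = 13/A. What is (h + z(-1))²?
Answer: 103041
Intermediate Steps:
(h + z(-1))² = (-308 + 13/(-1))² = (-308 + 13*(-1))² = (-308 - 13)² = (-321)² = 103041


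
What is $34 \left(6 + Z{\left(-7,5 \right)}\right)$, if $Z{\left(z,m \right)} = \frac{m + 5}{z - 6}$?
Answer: $\frac{2312}{13} \approx 177.85$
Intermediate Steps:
$Z{\left(z,m \right)} = \frac{5 + m}{-6 + z}$
$34 \left(6 + Z{\left(-7,5 \right)}\right) = 34 \left(6 + \frac{5 + 5}{-6 - 7}\right) = 34 \left(6 + \frac{1}{-13} \cdot 10\right) = 34 \left(6 - \frac{10}{13}\right) = 34 \cdot \frac{68}{13} = \frac{2312}{13}$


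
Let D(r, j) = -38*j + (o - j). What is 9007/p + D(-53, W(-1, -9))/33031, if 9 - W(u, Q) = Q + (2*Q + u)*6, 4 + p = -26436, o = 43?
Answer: -432486417/873339640 ≈ -0.49521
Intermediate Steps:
p = -26440 (p = -4 - 26436 = -26440)
W(u, Q) = 9 - 13*Q - 6*u (W(u, Q) = 9 - (Q + (2*Q + u)*6) = 9 - (Q + (u + 2*Q)*6) = 9 - (Q + (6*u + 12*Q)) = 9 - (6*u + 13*Q) = 9 + (-13*Q - 6*u) = 9 - 13*Q - 6*u)
D(r, j) = 43 - 39*j (D(r, j) = -38*j + (43 - j) = 43 - 39*j)
9007/p + D(-53, W(-1, -9))/33031 = 9007/(-26440) + (43 - 39*(9 - 13*(-9) - 6*(-1)))/33031 = 9007*(-1/26440) + (43 - 39*(9 + 117 + 6))*(1/33031) = -9007/26440 + (43 - 39*132)*(1/33031) = -9007/26440 + (43 - 5148)*(1/33031) = -9007/26440 - 5105*1/33031 = -9007/26440 - 5105/33031 = -432486417/873339640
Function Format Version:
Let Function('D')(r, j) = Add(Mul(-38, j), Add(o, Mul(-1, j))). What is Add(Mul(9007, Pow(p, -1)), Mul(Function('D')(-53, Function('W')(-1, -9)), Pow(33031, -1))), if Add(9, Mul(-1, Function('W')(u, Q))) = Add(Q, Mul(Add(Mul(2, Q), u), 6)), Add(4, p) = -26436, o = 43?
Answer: Rational(-432486417, 873339640) ≈ -0.49521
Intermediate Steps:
p = -26440 (p = Add(-4, -26436) = -26440)
Function('W')(u, Q) = Add(9, Mul(-13, Q), Mul(-6, u)) (Function('W')(u, Q) = Add(9, Mul(-1, Add(Q, Mul(Add(Mul(2, Q), u), 6)))) = Add(9, Mul(-1, Add(Q, Mul(Add(u, Mul(2, Q)), 6)))) = Add(9, Mul(-1, Add(Q, Add(Mul(6, u), Mul(12, Q))))) = Add(9, Mul(-1, Add(Mul(6, u), Mul(13, Q)))) = Add(9, Add(Mul(-13, Q), Mul(-6, u))) = Add(9, Mul(-13, Q), Mul(-6, u)))
Function('D')(r, j) = Add(43, Mul(-39, j)) (Function('D')(r, j) = Add(Mul(-38, j), Add(43, Mul(-1, j))) = Add(43, Mul(-39, j)))
Add(Mul(9007, Pow(p, -1)), Mul(Function('D')(-53, Function('W')(-1, -9)), Pow(33031, -1))) = Add(Mul(9007, Pow(-26440, -1)), Mul(Add(43, Mul(-39, Add(9, Mul(-13, -9), Mul(-6, -1)))), Pow(33031, -1))) = Add(Mul(9007, Rational(-1, 26440)), Mul(Add(43, Mul(-39, Add(9, 117, 6))), Rational(1, 33031))) = Add(Rational(-9007, 26440), Mul(Add(43, Mul(-39, 132)), Rational(1, 33031))) = Add(Rational(-9007, 26440), Mul(Add(43, -5148), Rational(1, 33031))) = Add(Rational(-9007, 26440), Mul(-5105, Rational(1, 33031))) = Add(Rational(-9007, 26440), Rational(-5105, 33031)) = Rational(-432486417, 873339640)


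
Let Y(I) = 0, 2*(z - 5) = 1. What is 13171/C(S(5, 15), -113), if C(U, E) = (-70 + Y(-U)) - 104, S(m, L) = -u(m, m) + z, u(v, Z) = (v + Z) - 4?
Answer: -13171/174 ≈ -75.695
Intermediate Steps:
z = 11/2 (z = 5 + (½)*1 = 5 + ½ = 11/2 ≈ 5.5000)
u(v, Z) = -4 + Z + v (u(v, Z) = (Z + v) - 4 = -4 + Z + v)
S(m, L) = 19/2 - 2*m (S(m, L) = -(-4 + m + m) + 11/2 = -(-4 + 2*m) + 11/2 = (4 - 2*m) + 11/2 = 19/2 - 2*m)
C(U, E) = -174 (C(U, E) = (-70 + 0) - 104 = -70 - 104 = -174)
13171/C(S(5, 15), -113) = 13171/(-174) = 13171*(-1/174) = -13171/174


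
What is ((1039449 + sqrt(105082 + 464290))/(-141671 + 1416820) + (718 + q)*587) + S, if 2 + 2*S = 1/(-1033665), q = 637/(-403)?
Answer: 34366686092001701491/81720767247270 + 2*sqrt(142343)/1275149 ≈ 4.2054e+5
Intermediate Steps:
q = -49/31 (q = 637*(-1/403) = -49/31 ≈ -1.5806)
S = -2067331/2067330 (S = -1 + (1/2)/(-1033665) = -1 + (1/2)*(-1/1033665) = -1 - 1/2067330 = -2067331/2067330 ≈ -1.0000)
((1039449 + sqrt(105082 + 464290))/(-141671 + 1416820) + (718 + q)*587) + S = ((1039449 + sqrt(105082 + 464290))/(-141671 + 1416820) + (718 - 49/31)*587) - 2067331/2067330 = ((1039449 + sqrt(569372))/1275149 + (22209/31)*587) - 2067331/2067330 = ((1039449 + 2*sqrt(142343))*(1/1275149) + 13036683/31) - 2067331/2067330 = ((1039449/1275149 + 2*sqrt(142343)/1275149) + 13036683/31) - 2067331/2067330 = (16623745513686/39529619 + 2*sqrt(142343)/1275149) - 2067331/2067330 = 34366686092001701491/81720767247270 + 2*sqrt(142343)/1275149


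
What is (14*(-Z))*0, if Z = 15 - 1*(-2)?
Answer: 0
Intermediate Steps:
Z = 17 (Z = 15 + 2 = 17)
(14*(-Z))*0 = (14*(-1*17))*0 = (14*(-17))*0 = -238*0 = 0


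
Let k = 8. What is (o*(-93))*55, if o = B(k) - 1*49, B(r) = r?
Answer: 209715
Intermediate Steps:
o = -41 (o = 8 - 1*49 = 8 - 49 = -41)
(o*(-93))*55 = -41*(-93)*55 = 3813*55 = 209715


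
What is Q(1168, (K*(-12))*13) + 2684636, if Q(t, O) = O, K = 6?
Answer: 2683700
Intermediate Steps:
Q(1168, (K*(-12))*13) + 2684636 = (6*(-12))*13 + 2684636 = -72*13 + 2684636 = -936 + 2684636 = 2683700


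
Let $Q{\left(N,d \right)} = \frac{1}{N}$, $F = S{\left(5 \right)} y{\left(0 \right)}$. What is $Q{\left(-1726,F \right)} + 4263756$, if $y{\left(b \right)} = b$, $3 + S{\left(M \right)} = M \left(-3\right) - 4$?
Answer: $\frac{7359242855}{1726} \approx 4.2638 \cdot 10^{6}$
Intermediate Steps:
$S{\left(M \right)} = -7 - 3 M$ ($S{\left(M \right)} = -3 + \left(M \left(-3\right) - 4\right) = -3 - \left(4 + 3 M\right) = -7 - 3 M$)
$F = 0$ ($F = \left(-7 - 15\right) 0 = \left(-22\right) 0 = 0$)
$Q{\left(-1726,F \right)} + 4263756 = \frac{1}{-1726} + 4263756 = - \frac{1}{1726} + 4263756 = \frac{7359242855}{1726}$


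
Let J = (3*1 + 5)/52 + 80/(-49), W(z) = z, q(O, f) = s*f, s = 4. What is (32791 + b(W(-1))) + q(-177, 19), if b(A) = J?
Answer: 20935337/637 ≈ 32866.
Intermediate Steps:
q(O, f) = 4*f
J = -942/637 (J = (3 + 5)*(1/52) + 80*(-1/49) = 8*(1/52) - 80/49 = 2/13 - 80/49 = -942/637 ≈ -1.4788)
b(A) = -942/637
(32791 + b(W(-1))) + q(-177, 19) = (32791 - 942/637) + 4*19 = 20886925/637 + 76 = 20935337/637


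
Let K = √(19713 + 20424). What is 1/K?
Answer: √40137/40137 ≈ 0.0049915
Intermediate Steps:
K = √40137 ≈ 200.34
1/K = 1/(√40137) = √40137/40137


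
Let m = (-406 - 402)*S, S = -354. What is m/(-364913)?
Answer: -2832/3613 ≈ -0.78384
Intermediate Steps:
m = 286032 (m = (-406 - 402)*(-354) = -808*(-354) = 286032)
m/(-364913) = 286032/(-364913) = 286032*(-1/364913) = -2832/3613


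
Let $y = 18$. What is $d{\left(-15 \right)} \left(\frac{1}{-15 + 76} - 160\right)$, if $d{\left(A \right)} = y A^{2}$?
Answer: $- \frac{39523950}{61} \approx -6.4793 \cdot 10^{5}$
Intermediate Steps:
$d{\left(A \right)} = 18 A^{2}$
$d{\left(-15 \right)} \left(\frac{1}{-15 + 76} - 160\right) = 18 \left(-15\right)^{2} \left(\frac{1}{-15 + 76} - 160\right) = 18 \cdot 225 \left(\frac{1}{61} - 160\right) = 4050 \left(\frac{1}{61} - 160\right) = 4050 \left(- \frac{9759}{61}\right) = - \frac{39523950}{61}$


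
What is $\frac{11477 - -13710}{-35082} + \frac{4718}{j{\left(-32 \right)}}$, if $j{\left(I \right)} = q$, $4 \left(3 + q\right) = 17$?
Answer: $\frac{661941569}{175410} \approx 3773.7$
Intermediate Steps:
$q = \frac{5}{4}$ ($q = -3 + \frac{1}{4} \cdot 17 = -3 + \frac{17}{4} = \frac{5}{4} \approx 1.25$)
$j{\left(I \right)} = \frac{5}{4}$
$\frac{11477 - -13710}{-35082} + \frac{4718}{j{\left(-32 \right)}} = \frac{11477 - -13710}{-35082} + \frac{4718}{\frac{5}{4}} = \left(11477 + 13710\right) \left(- \frac{1}{35082}\right) + 4718 \cdot \frac{4}{5} = 25187 \left(- \frac{1}{35082}\right) + \frac{18872}{5} = - \frac{25187}{35082} + \frac{18872}{5} = \frac{661941569}{175410}$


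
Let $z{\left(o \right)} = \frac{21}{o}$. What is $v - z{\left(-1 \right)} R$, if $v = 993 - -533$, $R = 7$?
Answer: $1673$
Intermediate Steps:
$v = 1526$ ($v = 993 + 533 = 1526$)
$v - z{\left(-1 \right)} R = 1526 - \frac{21}{-1} \cdot 7 = 1526 - 21 \left(-1\right) 7 = 1526 - \left(-21\right) 7 = 1526 - -147 = 1526 + 147 = 1673$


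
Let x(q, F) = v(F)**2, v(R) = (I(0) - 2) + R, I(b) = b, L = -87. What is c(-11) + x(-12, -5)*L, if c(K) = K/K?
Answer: -4262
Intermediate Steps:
c(K) = 1
v(R) = -2 + R (v(R) = (0 - 2) + R = -2 + R)
x(q, F) = (-2 + F)**2
c(-11) + x(-12, -5)*L = 1 + (-2 - 5)**2*(-87) = 1 + (-7)**2*(-87) = 1 + 49*(-87) = 1 - 4263 = -4262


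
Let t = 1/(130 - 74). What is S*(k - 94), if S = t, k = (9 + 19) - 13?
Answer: -79/56 ≈ -1.4107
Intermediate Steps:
t = 1/56 ≈ 0.017857
k = 15 (k = 28 - 13 = 15)
S = 1/56 ≈ 0.017857
S*(k - 94) = (15 - 94)/56 = (1/56)*(-79) = -79/56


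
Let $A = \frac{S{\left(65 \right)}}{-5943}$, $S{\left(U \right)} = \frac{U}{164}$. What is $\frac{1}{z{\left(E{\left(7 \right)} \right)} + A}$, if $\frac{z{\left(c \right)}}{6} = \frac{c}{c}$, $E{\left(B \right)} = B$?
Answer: $\frac{974652}{5847847} \approx 0.16667$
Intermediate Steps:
$S{\left(U \right)} = \frac{U}{164}$ ($S{\left(U \right)} = U \frac{1}{164} = \frac{U}{164}$)
$z{\left(c \right)} = 6$ ($z{\left(c \right)} = 6 \frac{c}{c} = 6 \cdot 1 = 6$)
$A = - \frac{65}{974652}$ ($A = \frac{\frac{1}{164} \cdot 65}{-5943} = \frac{65}{164} \left(- \frac{1}{5943}\right) = - \frac{65}{974652} \approx -6.669 \cdot 10^{-5}$)
$\frac{1}{z{\left(E{\left(7 \right)} \right)} + A} = \frac{1}{6 - \frac{65}{974652}} = \frac{1}{\frac{5847847}{974652}} = \frac{974652}{5847847}$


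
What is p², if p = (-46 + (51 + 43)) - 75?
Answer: 729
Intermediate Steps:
p = -27 (p = (-46 + 94) - 75 = 48 - 75 = -27)
p² = (-27)² = 729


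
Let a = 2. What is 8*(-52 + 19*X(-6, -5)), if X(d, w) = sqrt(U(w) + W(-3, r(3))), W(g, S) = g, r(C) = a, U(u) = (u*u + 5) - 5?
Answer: -416 + 152*sqrt(22) ≈ 296.94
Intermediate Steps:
U(u) = u**2 (U(u) = (u**2 + 5) - 5 = (5 + u**2) - 5 = u**2)
r(C) = 2
X(d, w) = sqrt(-3 + w**2) (X(d, w) = sqrt(w**2 - 3) = sqrt(-3 + w**2))
8*(-52 + 19*X(-6, -5)) = 8*(-52 + 19*sqrt(-3 + (-5)**2)) = 8*(-52 + 19*sqrt(-3 + 25)) = 8*(-52 + 19*sqrt(22)) = -416 + 152*sqrt(22)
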